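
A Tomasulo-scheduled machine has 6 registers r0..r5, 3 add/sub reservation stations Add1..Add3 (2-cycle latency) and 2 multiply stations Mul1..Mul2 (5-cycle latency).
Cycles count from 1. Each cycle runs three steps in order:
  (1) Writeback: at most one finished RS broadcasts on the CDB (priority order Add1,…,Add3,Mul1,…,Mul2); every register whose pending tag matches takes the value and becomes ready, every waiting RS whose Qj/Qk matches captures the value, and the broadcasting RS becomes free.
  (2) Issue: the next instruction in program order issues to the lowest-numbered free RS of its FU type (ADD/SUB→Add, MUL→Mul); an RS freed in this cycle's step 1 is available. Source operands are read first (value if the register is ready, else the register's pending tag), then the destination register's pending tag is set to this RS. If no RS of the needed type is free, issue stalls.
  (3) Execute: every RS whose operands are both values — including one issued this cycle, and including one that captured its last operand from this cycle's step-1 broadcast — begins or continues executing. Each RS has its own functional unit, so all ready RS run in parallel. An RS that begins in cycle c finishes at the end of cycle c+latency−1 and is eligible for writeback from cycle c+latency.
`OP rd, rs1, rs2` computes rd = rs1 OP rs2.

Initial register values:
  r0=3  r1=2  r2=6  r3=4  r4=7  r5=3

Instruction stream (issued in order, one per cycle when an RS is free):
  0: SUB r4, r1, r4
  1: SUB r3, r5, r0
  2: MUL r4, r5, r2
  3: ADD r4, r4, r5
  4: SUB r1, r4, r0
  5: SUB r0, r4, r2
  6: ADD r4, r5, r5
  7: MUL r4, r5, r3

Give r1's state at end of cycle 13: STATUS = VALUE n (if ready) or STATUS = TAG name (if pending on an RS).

STATUS = VALUE 18

cycle 1: issue SUB r4<-Add1 // r0:3,r1:2,r2:6,r3:4,r4:Add1,r5:3
cycle 2: issue SUB r3<-Add2 // r0:3,r1:2,r2:6,r3:Add2,r4:Add1,r5:3
cycle 3: CDB Add1=-5; issue MUL r4<-Mul1 // r0:3,r1:2,r2:6,r3:Add2,r4:Mul1,r5:3
cycle 4: CDB Add2=0; issue ADD r4<-Add1 // r0:3,r1:2,r2:6,r3:0,r4:Add1,r5:3
cycle 5: issue SUB r1<-Add2 // r0:3,r1:Add2,r2:6,r3:0,r4:Add1,r5:3
cycle 6: issue SUB r0<-Add3 // r0:Add3,r1:Add2,r2:6,r3:0,r4:Add1,r5:3
cycle 7: stall // r0:Add3,r1:Add2,r2:6,r3:0,r4:Add1,r5:3
cycle 8: CDB Mul1=18; stall // r0:Add3,r1:Add2,r2:6,r3:0,r4:Add1,r5:3
cycle 9: stall // r0:Add3,r1:Add2,r2:6,r3:0,r4:Add1,r5:3
cycle 10: CDB Add1=21; issue ADD r4<-Add1 // r0:Add3,r1:Add2,r2:6,r3:0,r4:Add1,r5:3
cycle 11: issue MUL r4<-Mul1 // r0:Add3,r1:Add2,r2:6,r3:0,r4:Mul1,r5:3
cycle 12: CDB Add1=6 // r0:Add3,r1:Add2,r2:6,r3:0,r4:Mul1,r5:3
cycle 13: CDB Add2=18 // r0:Add3,r1:18,r2:6,r3:0,r4:Mul1,r5:3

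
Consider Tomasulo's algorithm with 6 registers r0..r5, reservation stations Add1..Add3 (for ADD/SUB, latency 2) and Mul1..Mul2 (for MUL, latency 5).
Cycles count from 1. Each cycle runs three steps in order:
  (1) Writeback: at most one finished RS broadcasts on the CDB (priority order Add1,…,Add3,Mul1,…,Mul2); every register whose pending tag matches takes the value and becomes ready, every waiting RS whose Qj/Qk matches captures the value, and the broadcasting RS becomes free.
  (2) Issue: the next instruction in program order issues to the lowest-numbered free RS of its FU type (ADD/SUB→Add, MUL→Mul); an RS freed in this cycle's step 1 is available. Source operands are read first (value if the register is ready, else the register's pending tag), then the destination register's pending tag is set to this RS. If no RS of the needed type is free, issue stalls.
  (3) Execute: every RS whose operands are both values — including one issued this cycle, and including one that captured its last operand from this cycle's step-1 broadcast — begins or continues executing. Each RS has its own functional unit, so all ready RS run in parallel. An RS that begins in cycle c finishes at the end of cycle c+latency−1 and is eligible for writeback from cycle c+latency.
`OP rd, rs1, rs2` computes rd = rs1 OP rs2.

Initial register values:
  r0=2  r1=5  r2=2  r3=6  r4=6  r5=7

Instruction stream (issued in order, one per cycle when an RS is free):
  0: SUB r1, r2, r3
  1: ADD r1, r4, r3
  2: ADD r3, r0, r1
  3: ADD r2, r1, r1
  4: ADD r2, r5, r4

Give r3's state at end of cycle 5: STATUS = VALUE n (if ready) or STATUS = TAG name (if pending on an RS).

c1: issue SUB r1<-Add1 | r0:2,r1:Add1,r2:2,r3:6,r4:6,r5:7
c2: issue ADD r1<-Add2 | r0:2,r1:Add2,r2:2,r3:6,r4:6,r5:7
c3: CDB Add1=-4; issue ADD r3<-Add1 | r0:2,r1:Add2,r2:2,r3:Add1,r4:6,r5:7
c4: CDB Add2=12; issue ADD r2<-Add2 | r0:2,r1:12,r2:Add2,r3:Add1,r4:6,r5:7
c5: issue ADD r2<-Add3 | r0:2,r1:12,r2:Add3,r3:Add1,r4:6,r5:7

STATUS = TAG Add1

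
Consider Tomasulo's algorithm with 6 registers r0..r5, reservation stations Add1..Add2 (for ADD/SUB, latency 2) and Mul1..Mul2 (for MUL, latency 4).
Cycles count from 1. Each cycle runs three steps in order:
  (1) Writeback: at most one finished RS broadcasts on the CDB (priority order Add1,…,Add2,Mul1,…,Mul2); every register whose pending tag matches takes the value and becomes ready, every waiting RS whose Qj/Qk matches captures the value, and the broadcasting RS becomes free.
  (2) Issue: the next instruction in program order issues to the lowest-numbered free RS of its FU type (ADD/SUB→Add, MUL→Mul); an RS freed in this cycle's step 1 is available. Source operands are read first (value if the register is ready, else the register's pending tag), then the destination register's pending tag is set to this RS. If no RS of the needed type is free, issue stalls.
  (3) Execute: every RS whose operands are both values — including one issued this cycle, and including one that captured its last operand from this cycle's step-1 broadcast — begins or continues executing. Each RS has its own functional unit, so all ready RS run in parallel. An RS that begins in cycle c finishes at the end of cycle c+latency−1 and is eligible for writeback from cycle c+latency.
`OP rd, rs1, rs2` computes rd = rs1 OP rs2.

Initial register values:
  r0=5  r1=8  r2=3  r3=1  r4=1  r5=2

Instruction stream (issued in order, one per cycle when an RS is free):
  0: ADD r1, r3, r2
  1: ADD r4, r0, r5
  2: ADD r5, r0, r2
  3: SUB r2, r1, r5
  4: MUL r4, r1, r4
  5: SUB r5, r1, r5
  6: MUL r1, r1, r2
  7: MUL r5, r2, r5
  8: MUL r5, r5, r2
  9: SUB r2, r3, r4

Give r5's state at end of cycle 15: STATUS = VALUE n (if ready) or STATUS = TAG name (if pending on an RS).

STATUS = TAG Mul2

cycle 1: issue ADD r1<-Add1 // r0:5,r1:Add1,r2:3,r3:1,r4:1,r5:2
cycle 2: issue ADD r4<-Add2 // r0:5,r1:Add1,r2:3,r3:1,r4:Add2,r5:2
cycle 3: CDB Add1=4; issue ADD r5<-Add1 // r0:5,r1:4,r2:3,r3:1,r4:Add2,r5:Add1
cycle 4: CDB Add2=7; issue SUB r2<-Add2 // r0:5,r1:4,r2:Add2,r3:1,r4:7,r5:Add1
cycle 5: CDB Add1=8; issue MUL r4<-Mul1 // r0:5,r1:4,r2:Add2,r3:1,r4:Mul1,r5:8
cycle 6: issue SUB r5<-Add1 // r0:5,r1:4,r2:Add2,r3:1,r4:Mul1,r5:Add1
cycle 7: CDB Add2=-4; issue MUL r1<-Mul2 // r0:5,r1:Mul2,r2:-4,r3:1,r4:Mul1,r5:Add1
cycle 8: CDB Add1=-4; stall // r0:5,r1:Mul2,r2:-4,r3:1,r4:Mul1,r5:-4
cycle 9: CDB Mul1=28; issue MUL r5<-Mul1 // r0:5,r1:Mul2,r2:-4,r3:1,r4:28,r5:Mul1
cycle 10: stall // r0:5,r1:Mul2,r2:-4,r3:1,r4:28,r5:Mul1
cycle 11: CDB Mul2=-16; issue MUL r5<-Mul2 // r0:5,r1:-16,r2:-4,r3:1,r4:28,r5:Mul2
cycle 12: issue SUB r2<-Add1 // r0:5,r1:-16,r2:Add1,r3:1,r4:28,r5:Mul2
cycle 13: CDB Mul1=16 // r0:5,r1:-16,r2:Add1,r3:1,r4:28,r5:Mul2
cycle 14: CDB Add1=-27 // r0:5,r1:-16,r2:-27,r3:1,r4:28,r5:Mul2
cycle 15: - // r0:5,r1:-16,r2:-27,r3:1,r4:28,r5:Mul2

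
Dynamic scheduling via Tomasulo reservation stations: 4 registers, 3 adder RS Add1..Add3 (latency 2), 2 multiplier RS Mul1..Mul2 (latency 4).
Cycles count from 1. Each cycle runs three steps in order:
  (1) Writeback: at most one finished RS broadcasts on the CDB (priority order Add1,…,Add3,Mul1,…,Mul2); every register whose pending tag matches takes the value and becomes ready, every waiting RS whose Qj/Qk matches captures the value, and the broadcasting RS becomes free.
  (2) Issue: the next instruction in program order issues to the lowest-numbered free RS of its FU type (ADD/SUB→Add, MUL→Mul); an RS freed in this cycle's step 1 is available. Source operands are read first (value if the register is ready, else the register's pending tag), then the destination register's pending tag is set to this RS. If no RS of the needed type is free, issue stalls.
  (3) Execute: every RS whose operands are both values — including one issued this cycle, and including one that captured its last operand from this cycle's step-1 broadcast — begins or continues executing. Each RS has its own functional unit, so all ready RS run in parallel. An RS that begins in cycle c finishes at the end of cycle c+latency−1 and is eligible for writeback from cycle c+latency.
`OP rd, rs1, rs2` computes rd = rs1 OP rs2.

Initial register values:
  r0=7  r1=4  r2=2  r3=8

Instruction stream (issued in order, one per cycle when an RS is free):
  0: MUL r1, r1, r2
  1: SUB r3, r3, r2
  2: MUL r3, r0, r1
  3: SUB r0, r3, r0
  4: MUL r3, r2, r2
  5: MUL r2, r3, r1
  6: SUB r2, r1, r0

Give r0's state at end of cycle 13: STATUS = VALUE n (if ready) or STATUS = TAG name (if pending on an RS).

STATUS = VALUE 49

cycle 1: issue MUL r1<-Mul1 // r0:7,r1:Mul1,r2:2,r3:8
cycle 2: issue SUB r3<-Add1 // r0:7,r1:Mul1,r2:2,r3:Add1
cycle 3: issue MUL r3<-Mul2 // r0:7,r1:Mul1,r2:2,r3:Mul2
cycle 4: CDB Add1=6; issue SUB r0<-Add1 // r0:Add1,r1:Mul1,r2:2,r3:Mul2
cycle 5: CDB Mul1=8; issue MUL r3<-Mul1 // r0:Add1,r1:8,r2:2,r3:Mul1
cycle 6: stall // r0:Add1,r1:8,r2:2,r3:Mul1
cycle 7: stall // r0:Add1,r1:8,r2:2,r3:Mul1
cycle 8: stall // r0:Add1,r1:8,r2:2,r3:Mul1
cycle 9: CDB Mul1=4; issue MUL r2<-Mul1 // r0:Add1,r1:8,r2:Mul1,r3:4
cycle 10: CDB Mul2=56; issue SUB r2<-Add2 // r0:Add1,r1:8,r2:Add2,r3:4
cycle 11: - // r0:Add1,r1:8,r2:Add2,r3:4
cycle 12: CDB Add1=49 // r0:49,r1:8,r2:Add2,r3:4
cycle 13: CDB Mul1=32 // r0:49,r1:8,r2:Add2,r3:4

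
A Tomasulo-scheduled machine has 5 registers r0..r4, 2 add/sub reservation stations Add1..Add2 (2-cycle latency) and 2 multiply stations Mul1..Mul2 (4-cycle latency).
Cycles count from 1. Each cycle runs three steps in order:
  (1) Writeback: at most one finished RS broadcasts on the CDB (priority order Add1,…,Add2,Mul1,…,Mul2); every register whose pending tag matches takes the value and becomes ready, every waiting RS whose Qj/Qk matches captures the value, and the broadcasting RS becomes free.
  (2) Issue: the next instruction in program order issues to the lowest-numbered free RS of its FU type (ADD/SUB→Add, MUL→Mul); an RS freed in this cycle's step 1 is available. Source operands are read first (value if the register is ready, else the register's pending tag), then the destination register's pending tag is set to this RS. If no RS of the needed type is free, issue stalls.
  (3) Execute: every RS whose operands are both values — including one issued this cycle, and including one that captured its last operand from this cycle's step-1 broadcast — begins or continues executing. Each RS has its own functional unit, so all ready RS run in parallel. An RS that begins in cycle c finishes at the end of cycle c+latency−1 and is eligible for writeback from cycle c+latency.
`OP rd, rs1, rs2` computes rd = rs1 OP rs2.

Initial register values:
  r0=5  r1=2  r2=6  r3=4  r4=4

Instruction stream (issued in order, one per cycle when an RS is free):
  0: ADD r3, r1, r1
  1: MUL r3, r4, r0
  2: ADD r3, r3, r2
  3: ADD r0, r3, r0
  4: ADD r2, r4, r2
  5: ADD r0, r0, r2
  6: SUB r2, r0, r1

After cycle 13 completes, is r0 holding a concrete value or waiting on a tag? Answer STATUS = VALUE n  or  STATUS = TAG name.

  c1: issue ADD r3<-Add1  regs: r0:5,r1:2,r2:6,r3:Add1,r4:4
  c2: issue MUL r3<-Mul1  regs: r0:5,r1:2,r2:6,r3:Mul1,r4:4
  c3: CDB Add1=4; issue ADD r3<-Add1  regs: r0:5,r1:2,r2:6,r3:Add1,r4:4
  c4: issue ADD r0<-Add2  regs: r0:Add2,r1:2,r2:6,r3:Add1,r4:4
  c5: stall  regs: r0:Add2,r1:2,r2:6,r3:Add1,r4:4
  c6: CDB Mul1=20; stall  regs: r0:Add2,r1:2,r2:6,r3:Add1,r4:4
  c7: stall  regs: r0:Add2,r1:2,r2:6,r3:Add1,r4:4
  c8: CDB Add1=26; issue ADD r2<-Add1  regs: r0:Add2,r1:2,r2:Add1,r3:26,r4:4
  c9: stall  regs: r0:Add2,r1:2,r2:Add1,r3:26,r4:4
  c10: CDB Add1=10; issue ADD r0<-Add1  regs: r0:Add1,r1:2,r2:10,r3:26,r4:4
  c11: CDB Add2=31; issue SUB r2<-Add2  regs: r0:Add1,r1:2,r2:Add2,r3:26,r4:4
  c12: -  regs: r0:Add1,r1:2,r2:Add2,r3:26,r4:4
  c13: CDB Add1=41  regs: r0:41,r1:2,r2:Add2,r3:26,r4:4

STATUS = VALUE 41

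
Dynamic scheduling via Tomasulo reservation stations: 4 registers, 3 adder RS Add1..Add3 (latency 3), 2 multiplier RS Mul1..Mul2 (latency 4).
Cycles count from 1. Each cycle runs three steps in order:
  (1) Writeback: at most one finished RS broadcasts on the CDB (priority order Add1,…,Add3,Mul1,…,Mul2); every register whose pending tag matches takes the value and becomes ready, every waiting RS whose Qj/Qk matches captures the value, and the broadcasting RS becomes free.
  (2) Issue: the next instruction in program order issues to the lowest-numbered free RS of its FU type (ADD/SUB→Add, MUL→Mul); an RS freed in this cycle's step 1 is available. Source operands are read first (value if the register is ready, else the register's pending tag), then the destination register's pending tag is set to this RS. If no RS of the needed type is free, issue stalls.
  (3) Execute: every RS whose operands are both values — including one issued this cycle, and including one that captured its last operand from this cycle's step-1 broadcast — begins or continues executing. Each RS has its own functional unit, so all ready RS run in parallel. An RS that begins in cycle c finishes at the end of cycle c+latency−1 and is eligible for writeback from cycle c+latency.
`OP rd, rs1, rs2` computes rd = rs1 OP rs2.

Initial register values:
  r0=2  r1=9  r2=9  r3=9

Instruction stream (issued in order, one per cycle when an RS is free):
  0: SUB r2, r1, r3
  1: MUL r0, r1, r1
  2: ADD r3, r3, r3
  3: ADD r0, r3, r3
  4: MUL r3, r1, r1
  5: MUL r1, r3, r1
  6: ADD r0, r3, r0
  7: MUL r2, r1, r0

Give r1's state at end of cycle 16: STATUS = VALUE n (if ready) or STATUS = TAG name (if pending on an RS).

STATUS = VALUE 729

  c1: issue SUB r2<-Add1  regs: r0:2,r1:9,r2:Add1,r3:9
  c2: issue MUL r0<-Mul1  regs: r0:Mul1,r1:9,r2:Add1,r3:9
  c3: issue ADD r3<-Add2  regs: r0:Mul1,r1:9,r2:Add1,r3:Add2
  c4: CDB Add1=0; issue ADD r0<-Add1  regs: r0:Add1,r1:9,r2:0,r3:Add2
  c5: issue MUL r3<-Mul2  regs: r0:Add1,r1:9,r2:0,r3:Mul2
  c6: CDB Add2=18; stall  regs: r0:Add1,r1:9,r2:0,r3:Mul2
  c7: CDB Mul1=81; issue MUL r1<-Mul1  regs: r0:Add1,r1:Mul1,r2:0,r3:Mul2
  c8: issue ADD r0<-Add2  regs: r0:Add2,r1:Mul1,r2:0,r3:Mul2
  c9: CDB Add1=36; stall  regs: r0:Add2,r1:Mul1,r2:0,r3:Mul2
  c10: CDB Mul2=81; issue MUL r2<-Mul2  regs: r0:Add2,r1:Mul1,r2:Mul2,r3:81
  c11: -  regs: r0:Add2,r1:Mul1,r2:Mul2,r3:81
  c12: -  regs: r0:Add2,r1:Mul1,r2:Mul2,r3:81
  c13: CDB Add2=117  regs: r0:117,r1:Mul1,r2:Mul2,r3:81
  c14: CDB Mul1=729  regs: r0:117,r1:729,r2:Mul2,r3:81
  c15: -  regs: r0:117,r1:729,r2:Mul2,r3:81
  c16: -  regs: r0:117,r1:729,r2:Mul2,r3:81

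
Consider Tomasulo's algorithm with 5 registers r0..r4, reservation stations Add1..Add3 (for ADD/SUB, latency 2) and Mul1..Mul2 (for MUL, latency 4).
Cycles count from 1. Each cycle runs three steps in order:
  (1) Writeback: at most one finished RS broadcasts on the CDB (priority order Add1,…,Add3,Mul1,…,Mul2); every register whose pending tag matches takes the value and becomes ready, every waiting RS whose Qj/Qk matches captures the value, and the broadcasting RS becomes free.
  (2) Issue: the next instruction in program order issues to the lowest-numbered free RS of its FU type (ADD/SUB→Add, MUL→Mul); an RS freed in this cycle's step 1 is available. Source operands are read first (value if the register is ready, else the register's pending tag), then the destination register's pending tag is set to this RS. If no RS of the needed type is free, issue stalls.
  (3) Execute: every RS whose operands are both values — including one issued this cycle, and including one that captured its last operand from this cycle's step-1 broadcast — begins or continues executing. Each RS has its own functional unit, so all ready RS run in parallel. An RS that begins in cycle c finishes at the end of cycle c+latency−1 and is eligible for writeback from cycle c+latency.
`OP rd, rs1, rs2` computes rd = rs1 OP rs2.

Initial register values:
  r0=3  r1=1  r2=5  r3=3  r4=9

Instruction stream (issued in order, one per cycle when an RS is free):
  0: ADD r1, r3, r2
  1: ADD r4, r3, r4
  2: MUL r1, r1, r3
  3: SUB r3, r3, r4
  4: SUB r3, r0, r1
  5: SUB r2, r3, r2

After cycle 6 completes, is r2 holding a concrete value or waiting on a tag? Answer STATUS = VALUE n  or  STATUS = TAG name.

  c1: issue ADD r1<-Add1  regs: r0:3,r1:Add1,r2:5,r3:3,r4:9
  c2: issue ADD r4<-Add2  regs: r0:3,r1:Add1,r2:5,r3:3,r4:Add2
  c3: CDB Add1=8; issue MUL r1<-Mul1  regs: r0:3,r1:Mul1,r2:5,r3:3,r4:Add2
  c4: CDB Add2=12; issue SUB r3<-Add1  regs: r0:3,r1:Mul1,r2:5,r3:Add1,r4:12
  c5: issue SUB r3<-Add2  regs: r0:3,r1:Mul1,r2:5,r3:Add2,r4:12
  c6: CDB Add1=-9; issue SUB r2<-Add1  regs: r0:3,r1:Mul1,r2:Add1,r3:Add2,r4:12

STATUS = TAG Add1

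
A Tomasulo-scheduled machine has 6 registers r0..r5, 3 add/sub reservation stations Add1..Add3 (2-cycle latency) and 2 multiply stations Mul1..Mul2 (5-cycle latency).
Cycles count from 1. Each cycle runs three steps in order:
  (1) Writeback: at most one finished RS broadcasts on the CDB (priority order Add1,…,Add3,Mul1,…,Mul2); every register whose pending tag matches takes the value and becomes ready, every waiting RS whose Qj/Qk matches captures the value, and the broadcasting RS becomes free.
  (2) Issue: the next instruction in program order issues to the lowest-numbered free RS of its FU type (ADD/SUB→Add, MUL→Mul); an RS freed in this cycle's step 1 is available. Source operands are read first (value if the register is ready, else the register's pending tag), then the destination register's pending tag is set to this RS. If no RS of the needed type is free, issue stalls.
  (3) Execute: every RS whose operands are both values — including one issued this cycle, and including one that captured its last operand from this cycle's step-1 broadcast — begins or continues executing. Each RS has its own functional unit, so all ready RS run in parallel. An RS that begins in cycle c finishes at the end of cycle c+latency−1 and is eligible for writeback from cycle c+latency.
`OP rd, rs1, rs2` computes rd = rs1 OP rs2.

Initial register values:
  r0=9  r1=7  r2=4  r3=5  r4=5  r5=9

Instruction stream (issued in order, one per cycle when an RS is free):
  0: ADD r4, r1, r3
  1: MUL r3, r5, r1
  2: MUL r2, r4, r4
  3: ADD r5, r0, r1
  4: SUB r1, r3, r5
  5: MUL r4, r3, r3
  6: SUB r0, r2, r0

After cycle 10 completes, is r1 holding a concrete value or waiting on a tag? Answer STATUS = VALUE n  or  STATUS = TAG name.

c1: issue ADD r4<-Add1 | r0:9,r1:7,r2:4,r3:5,r4:Add1,r5:9
c2: issue MUL r3<-Mul1 | r0:9,r1:7,r2:4,r3:Mul1,r4:Add1,r5:9
c3: CDB Add1=12; issue MUL r2<-Mul2 | r0:9,r1:7,r2:Mul2,r3:Mul1,r4:12,r5:9
c4: issue ADD r5<-Add1 | r0:9,r1:7,r2:Mul2,r3:Mul1,r4:12,r5:Add1
c5: issue SUB r1<-Add2 | r0:9,r1:Add2,r2:Mul2,r3:Mul1,r4:12,r5:Add1
c6: CDB Add1=16; stall | r0:9,r1:Add2,r2:Mul2,r3:Mul1,r4:12,r5:16
c7: CDB Mul1=63; issue MUL r4<-Mul1 | r0:9,r1:Add2,r2:Mul2,r3:63,r4:Mul1,r5:16
c8: CDB Mul2=144; issue SUB r0<-Add1 | r0:Add1,r1:Add2,r2:144,r3:63,r4:Mul1,r5:16
c9: CDB Add2=47 | r0:Add1,r1:47,r2:144,r3:63,r4:Mul1,r5:16
c10: CDB Add1=135 | r0:135,r1:47,r2:144,r3:63,r4:Mul1,r5:16

STATUS = VALUE 47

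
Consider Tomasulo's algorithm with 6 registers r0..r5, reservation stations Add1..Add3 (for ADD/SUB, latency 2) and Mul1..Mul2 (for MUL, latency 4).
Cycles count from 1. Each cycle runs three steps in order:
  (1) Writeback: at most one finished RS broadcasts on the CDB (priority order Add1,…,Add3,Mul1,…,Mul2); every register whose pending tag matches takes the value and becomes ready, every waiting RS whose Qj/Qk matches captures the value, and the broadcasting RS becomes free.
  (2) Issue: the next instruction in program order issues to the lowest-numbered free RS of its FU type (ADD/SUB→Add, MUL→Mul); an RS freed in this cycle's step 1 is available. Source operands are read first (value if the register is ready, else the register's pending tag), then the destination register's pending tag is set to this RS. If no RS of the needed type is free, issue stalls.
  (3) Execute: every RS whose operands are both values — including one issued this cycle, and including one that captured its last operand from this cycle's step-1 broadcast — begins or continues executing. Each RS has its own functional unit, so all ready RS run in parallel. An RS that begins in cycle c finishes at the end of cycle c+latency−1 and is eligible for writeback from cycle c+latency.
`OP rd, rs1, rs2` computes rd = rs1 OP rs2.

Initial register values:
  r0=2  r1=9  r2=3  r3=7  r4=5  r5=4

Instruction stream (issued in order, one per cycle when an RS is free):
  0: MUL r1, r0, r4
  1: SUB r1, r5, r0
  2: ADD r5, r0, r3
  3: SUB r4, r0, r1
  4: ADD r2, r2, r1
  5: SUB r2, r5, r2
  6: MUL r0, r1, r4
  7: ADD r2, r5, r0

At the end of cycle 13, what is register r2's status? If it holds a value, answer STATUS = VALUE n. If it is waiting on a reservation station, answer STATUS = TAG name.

STATUS = VALUE 9

cycle 1: issue MUL r1<-Mul1 // r0:2,r1:Mul1,r2:3,r3:7,r4:5,r5:4
cycle 2: issue SUB r1<-Add1 // r0:2,r1:Add1,r2:3,r3:7,r4:5,r5:4
cycle 3: issue ADD r5<-Add2 // r0:2,r1:Add1,r2:3,r3:7,r4:5,r5:Add2
cycle 4: CDB Add1=2; issue SUB r4<-Add1 // r0:2,r1:2,r2:3,r3:7,r4:Add1,r5:Add2
cycle 5: CDB Add2=9; issue ADD r2<-Add2 // r0:2,r1:2,r2:Add2,r3:7,r4:Add1,r5:9
cycle 6: CDB Add1=0; issue SUB r2<-Add1 // r0:2,r1:2,r2:Add1,r3:7,r4:0,r5:9
cycle 7: CDB Add2=5; issue MUL r0<-Mul2 // r0:Mul2,r1:2,r2:Add1,r3:7,r4:0,r5:9
cycle 8: CDB Mul1=10; issue ADD r2<-Add2 // r0:Mul2,r1:2,r2:Add2,r3:7,r4:0,r5:9
cycle 9: CDB Add1=4 // r0:Mul2,r1:2,r2:Add2,r3:7,r4:0,r5:9
cycle 10: - // r0:Mul2,r1:2,r2:Add2,r3:7,r4:0,r5:9
cycle 11: CDB Mul2=0 // r0:0,r1:2,r2:Add2,r3:7,r4:0,r5:9
cycle 12: - // r0:0,r1:2,r2:Add2,r3:7,r4:0,r5:9
cycle 13: CDB Add2=9 // r0:0,r1:2,r2:9,r3:7,r4:0,r5:9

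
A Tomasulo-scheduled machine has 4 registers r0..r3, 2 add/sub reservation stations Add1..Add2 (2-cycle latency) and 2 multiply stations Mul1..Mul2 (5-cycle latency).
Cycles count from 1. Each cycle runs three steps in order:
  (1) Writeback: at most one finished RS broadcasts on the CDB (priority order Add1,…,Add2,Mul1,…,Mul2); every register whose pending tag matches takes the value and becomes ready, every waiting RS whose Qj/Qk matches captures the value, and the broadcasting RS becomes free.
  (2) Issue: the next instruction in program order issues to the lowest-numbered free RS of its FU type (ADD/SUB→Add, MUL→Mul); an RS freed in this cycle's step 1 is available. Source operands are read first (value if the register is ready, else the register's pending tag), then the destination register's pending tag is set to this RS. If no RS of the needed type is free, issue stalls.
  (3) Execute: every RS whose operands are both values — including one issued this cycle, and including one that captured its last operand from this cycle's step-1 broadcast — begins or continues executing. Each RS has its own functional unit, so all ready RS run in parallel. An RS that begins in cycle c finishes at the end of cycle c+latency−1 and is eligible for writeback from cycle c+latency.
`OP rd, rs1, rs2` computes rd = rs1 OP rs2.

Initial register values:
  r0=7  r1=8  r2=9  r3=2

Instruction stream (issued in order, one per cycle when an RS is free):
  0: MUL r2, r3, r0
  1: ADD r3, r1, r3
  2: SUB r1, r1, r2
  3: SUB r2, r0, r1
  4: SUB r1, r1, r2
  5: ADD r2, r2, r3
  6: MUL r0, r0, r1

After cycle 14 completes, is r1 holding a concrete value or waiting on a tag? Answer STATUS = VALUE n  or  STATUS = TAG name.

  c1: issue MUL r2<-Mul1  regs: r0:7,r1:8,r2:Mul1,r3:2
  c2: issue ADD r3<-Add1  regs: r0:7,r1:8,r2:Mul1,r3:Add1
  c3: issue SUB r1<-Add2  regs: r0:7,r1:Add2,r2:Mul1,r3:Add1
  c4: CDB Add1=10; issue SUB r2<-Add1  regs: r0:7,r1:Add2,r2:Add1,r3:10
  c5: stall  regs: r0:7,r1:Add2,r2:Add1,r3:10
  c6: CDB Mul1=14; stall  regs: r0:7,r1:Add2,r2:Add1,r3:10
  c7: stall  regs: r0:7,r1:Add2,r2:Add1,r3:10
  c8: CDB Add2=-6; issue SUB r1<-Add2  regs: r0:7,r1:Add2,r2:Add1,r3:10
  c9: stall  regs: r0:7,r1:Add2,r2:Add1,r3:10
  c10: CDB Add1=13; issue ADD r2<-Add1  regs: r0:7,r1:Add2,r2:Add1,r3:10
  c11: issue MUL r0<-Mul1  regs: r0:Mul1,r1:Add2,r2:Add1,r3:10
  c12: CDB Add1=23  regs: r0:Mul1,r1:Add2,r2:23,r3:10
  c13: CDB Add2=-19  regs: r0:Mul1,r1:-19,r2:23,r3:10
  c14: -  regs: r0:Mul1,r1:-19,r2:23,r3:10

STATUS = VALUE -19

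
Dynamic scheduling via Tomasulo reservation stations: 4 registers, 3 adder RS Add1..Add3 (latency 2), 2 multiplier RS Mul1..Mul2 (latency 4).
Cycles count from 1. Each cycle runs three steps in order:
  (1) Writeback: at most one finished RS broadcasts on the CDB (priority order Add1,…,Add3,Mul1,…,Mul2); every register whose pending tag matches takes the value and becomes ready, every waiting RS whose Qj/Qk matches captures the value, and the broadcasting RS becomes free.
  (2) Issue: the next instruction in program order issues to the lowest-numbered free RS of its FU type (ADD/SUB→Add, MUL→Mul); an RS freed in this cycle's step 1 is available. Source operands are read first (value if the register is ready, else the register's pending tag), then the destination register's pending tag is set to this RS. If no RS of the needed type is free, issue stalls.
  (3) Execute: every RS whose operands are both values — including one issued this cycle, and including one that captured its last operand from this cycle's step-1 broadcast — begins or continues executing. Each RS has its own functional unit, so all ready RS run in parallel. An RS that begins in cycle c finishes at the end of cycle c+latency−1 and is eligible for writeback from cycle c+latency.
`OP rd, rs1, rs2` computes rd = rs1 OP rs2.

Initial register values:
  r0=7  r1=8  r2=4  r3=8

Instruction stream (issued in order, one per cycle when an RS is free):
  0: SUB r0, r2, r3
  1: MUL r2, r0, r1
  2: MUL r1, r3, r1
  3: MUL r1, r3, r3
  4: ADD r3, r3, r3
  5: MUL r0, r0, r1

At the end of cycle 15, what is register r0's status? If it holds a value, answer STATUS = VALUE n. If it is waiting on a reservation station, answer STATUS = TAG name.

  c1: issue SUB r0<-Add1  regs: r0:Add1,r1:8,r2:4,r3:8
  c2: issue MUL r2<-Mul1  regs: r0:Add1,r1:8,r2:Mul1,r3:8
  c3: CDB Add1=-4; issue MUL r1<-Mul2  regs: r0:-4,r1:Mul2,r2:Mul1,r3:8
  c4: stall  regs: r0:-4,r1:Mul2,r2:Mul1,r3:8
  c5: stall  regs: r0:-4,r1:Mul2,r2:Mul1,r3:8
  c6: stall  regs: r0:-4,r1:Mul2,r2:Mul1,r3:8
  c7: CDB Mul1=-32; issue MUL r1<-Mul1  regs: r0:-4,r1:Mul1,r2:-32,r3:8
  c8: CDB Mul2=64; issue ADD r3<-Add1  regs: r0:-4,r1:Mul1,r2:-32,r3:Add1
  c9: issue MUL r0<-Mul2  regs: r0:Mul2,r1:Mul1,r2:-32,r3:Add1
  c10: CDB Add1=16  regs: r0:Mul2,r1:Mul1,r2:-32,r3:16
  c11: CDB Mul1=64  regs: r0:Mul2,r1:64,r2:-32,r3:16
  c12: -  regs: r0:Mul2,r1:64,r2:-32,r3:16
  c13: -  regs: r0:Mul2,r1:64,r2:-32,r3:16
  c14: -  regs: r0:Mul2,r1:64,r2:-32,r3:16
  c15: CDB Mul2=-256  regs: r0:-256,r1:64,r2:-32,r3:16

STATUS = VALUE -256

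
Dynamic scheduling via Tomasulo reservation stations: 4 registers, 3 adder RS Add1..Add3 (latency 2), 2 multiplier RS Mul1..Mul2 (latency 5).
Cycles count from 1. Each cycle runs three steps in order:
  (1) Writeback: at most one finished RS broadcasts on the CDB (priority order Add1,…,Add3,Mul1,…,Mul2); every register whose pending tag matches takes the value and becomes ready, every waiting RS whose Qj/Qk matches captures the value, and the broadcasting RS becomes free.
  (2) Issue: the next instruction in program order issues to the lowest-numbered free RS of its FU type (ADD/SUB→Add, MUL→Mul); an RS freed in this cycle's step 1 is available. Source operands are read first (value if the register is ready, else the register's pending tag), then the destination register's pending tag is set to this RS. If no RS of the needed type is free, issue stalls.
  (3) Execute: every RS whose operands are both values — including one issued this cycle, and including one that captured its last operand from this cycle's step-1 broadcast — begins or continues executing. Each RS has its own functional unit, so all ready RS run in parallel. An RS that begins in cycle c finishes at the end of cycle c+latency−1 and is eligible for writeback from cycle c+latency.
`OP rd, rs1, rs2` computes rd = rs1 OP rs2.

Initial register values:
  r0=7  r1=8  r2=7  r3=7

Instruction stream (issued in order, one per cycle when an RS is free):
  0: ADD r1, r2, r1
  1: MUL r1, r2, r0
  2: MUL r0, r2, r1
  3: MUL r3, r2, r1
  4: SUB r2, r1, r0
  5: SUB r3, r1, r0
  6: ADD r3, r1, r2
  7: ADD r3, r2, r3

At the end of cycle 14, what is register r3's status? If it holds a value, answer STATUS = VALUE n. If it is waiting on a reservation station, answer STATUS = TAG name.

STATUS = TAG Add3

c1: issue ADD r1<-Add1 | r0:7,r1:Add1,r2:7,r3:7
c2: issue MUL r1<-Mul1 | r0:7,r1:Mul1,r2:7,r3:7
c3: CDB Add1=15; issue MUL r0<-Mul2 | r0:Mul2,r1:Mul1,r2:7,r3:7
c4: stall | r0:Mul2,r1:Mul1,r2:7,r3:7
c5: stall | r0:Mul2,r1:Mul1,r2:7,r3:7
c6: stall | r0:Mul2,r1:Mul1,r2:7,r3:7
c7: CDB Mul1=49; issue MUL r3<-Mul1 | r0:Mul2,r1:49,r2:7,r3:Mul1
c8: issue SUB r2<-Add1 | r0:Mul2,r1:49,r2:Add1,r3:Mul1
c9: issue SUB r3<-Add2 | r0:Mul2,r1:49,r2:Add1,r3:Add2
c10: issue ADD r3<-Add3 | r0:Mul2,r1:49,r2:Add1,r3:Add3
c11: stall | r0:Mul2,r1:49,r2:Add1,r3:Add3
c12: CDB Mul1=343; stall | r0:Mul2,r1:49,r2:Add1,r3:Add3
c13: CDB Mul2=343; stall | r0:343,r1:49,r2:Add1,r3:Add3
c14: stall | r0:343,r1:49,r2:Add1,r3:Add3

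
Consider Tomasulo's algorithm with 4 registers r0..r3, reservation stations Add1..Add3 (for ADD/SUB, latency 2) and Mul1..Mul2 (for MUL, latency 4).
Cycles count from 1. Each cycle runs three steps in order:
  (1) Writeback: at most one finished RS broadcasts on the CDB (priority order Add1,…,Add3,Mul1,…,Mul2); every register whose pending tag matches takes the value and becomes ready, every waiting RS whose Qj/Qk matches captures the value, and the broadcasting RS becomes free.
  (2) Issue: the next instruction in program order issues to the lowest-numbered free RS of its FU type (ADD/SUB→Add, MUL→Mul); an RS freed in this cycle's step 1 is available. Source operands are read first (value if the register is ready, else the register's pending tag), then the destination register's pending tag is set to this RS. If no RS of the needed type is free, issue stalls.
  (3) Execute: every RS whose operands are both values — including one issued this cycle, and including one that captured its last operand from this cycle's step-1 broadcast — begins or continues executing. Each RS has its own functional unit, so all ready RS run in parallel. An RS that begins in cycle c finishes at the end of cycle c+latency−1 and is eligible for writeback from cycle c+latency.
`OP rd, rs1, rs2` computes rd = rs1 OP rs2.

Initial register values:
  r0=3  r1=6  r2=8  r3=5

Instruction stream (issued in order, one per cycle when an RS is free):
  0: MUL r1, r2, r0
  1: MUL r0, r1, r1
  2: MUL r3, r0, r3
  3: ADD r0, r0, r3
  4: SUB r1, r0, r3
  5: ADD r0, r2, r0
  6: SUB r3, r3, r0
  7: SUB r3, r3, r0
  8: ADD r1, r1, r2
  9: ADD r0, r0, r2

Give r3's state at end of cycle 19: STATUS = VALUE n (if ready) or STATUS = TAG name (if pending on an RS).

c1: issue MUL r1<-Mul1 | r0:3,r1:Mul1,r2:8,r3:5
c2: issue MUL r0<-Mul2 | r0:Mul2,r1:Mul1,r2:8,r3:5
c3: stall | r0:Mul2,r1:Mul1,r2:8,r3:5
c4: stall | r0:Mul2,r1:Mul1,r2:8,r3:5
c5: CDB Mul1=24; issue MUL r3<-Mul1 | r0:Mul2,r1:24,r2:8,r3:Mul1
c6: issue ADD r0<-Add1 | r0:Add1,r1:24,r2:8,r3:Mul1
c7: issue SUB r1<-Add2 | r0:Add1,r1:Add2,r2:8,r3:Mul1
c8: issue ADD r0<-Add3 | r0:Add3,r1:Add2,r2:8,r3:Mul1
c9: CDB Mul2=576; stall | r0:Add3,r1:Add2,r2:8,r3:Mul1
c10: stall | r0:Add3,r1:Add2,r2:8,r3:Mul1
c11: stall | r0:Add3,r1:Add2,r2:8,r3:Mul1
c12: stall | r0:Add3,r1:Add2,r2:8,r3:Mul1
c13: CDB Mul1=2880; stall | r0:Add3,r1:Add2,r2:8,r3:2880
c14: stall | r0:Add3,r1:Add2,r2:8,r3:2880
c15: CDB Add1=3456; issue SUB r3<-Add1 | r0:Add3,r1:Add2,r2:8,r3:Add1
c16: stall | r0:Add3,r1:Add2,r2:8,r3:Add1
c17: CDB Add2=576; issue SUB r3<-Add2 | r0:Add3,r1:576,r2:8,r3:Add2
c18: CDB Add3=3464; issue ADD r1<-Add3 | r0:3464,r1:Add3,r2:8,r3:Add2
c19: stall | r0:3464,r1:Add3,r2:8,r3:Add2

STATUS = TAG Add2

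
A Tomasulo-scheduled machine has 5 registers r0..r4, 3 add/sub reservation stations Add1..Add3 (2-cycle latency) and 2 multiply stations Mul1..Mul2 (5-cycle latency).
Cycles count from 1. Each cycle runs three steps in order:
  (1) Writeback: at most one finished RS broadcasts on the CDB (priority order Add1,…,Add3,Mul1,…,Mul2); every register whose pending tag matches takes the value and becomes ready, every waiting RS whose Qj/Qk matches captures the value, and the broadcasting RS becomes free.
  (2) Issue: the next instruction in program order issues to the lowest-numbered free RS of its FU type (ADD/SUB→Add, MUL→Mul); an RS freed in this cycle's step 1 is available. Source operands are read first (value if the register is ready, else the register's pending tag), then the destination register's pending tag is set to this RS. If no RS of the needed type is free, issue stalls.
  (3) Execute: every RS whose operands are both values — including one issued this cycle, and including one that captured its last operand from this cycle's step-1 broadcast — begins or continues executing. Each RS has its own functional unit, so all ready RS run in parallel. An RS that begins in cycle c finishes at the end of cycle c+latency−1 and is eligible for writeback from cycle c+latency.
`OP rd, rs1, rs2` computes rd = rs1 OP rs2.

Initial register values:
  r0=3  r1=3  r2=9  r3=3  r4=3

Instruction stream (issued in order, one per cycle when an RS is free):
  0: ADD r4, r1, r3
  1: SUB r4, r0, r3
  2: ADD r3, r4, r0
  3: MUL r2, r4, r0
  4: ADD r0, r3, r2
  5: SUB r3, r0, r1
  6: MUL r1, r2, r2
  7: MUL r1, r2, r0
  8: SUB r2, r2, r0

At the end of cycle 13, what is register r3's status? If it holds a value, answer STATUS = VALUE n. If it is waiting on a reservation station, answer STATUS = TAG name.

cycle 1: issue ADD r4<-Add1 // r0:3,r1:3,r2:9,r3:3,r4:Add1
cycle 2: issue SUB r4<-Add2 // r0:3,r1:3,r2:9,r3:3,r4:Add2
cycle 3: CDB Add1=6; issue ADD r3<-Add1 // r0:3,r1:3,r2:9,r3:Add1,r4:Add2
cycle 4: CDB Add2=0; issue MUL r2<-Mul1 // r0:3,r1:3,r2:Mul1,r3:Add1,r4:0
cycle 5: issue ADD r0<-Add2 // r0:Add2,r1:3,r2:Mul1,r3:Add1,r4:0
cycle 6: CDB Add1=3; issue SUB r3<-Add1 // r0:Add2,r1:3,r2:Mul1,r3:Add1,r4:0
cycle 7: issue MUL r1<-Mul2 // r0:Add2,r1:Mul2,r2:Mul1,r3:Add1,r4:0
cycle 8: stall // r0:Add2,r1:Mul2,r2:Mul1,r3:Add1,r4:0
cycle 9: CDB Mul1=0; issue MUL r1<-Mul1 // r0:Add2,r1:Mul1,r2:0,r3:Add1,r4:0
cycle 10: issue SUB r2<-Add3 // r0:Add2,r1:Mul1,r2:Add3,r3:Add1,r4:0
cycle 11: CDB Add2=3 // r0:3,r1:Mul1,r2:Add3,r3:Add1,r4:0
cycle 12: - // r0:3,r1:Mul1,r2:Add3,r3:Add1,r4:0
cycle 13: CDB Add1=0 // r0:3,r1:Mul1,r2:Add3,r3:0,r4:0

STATUS = VALUE 0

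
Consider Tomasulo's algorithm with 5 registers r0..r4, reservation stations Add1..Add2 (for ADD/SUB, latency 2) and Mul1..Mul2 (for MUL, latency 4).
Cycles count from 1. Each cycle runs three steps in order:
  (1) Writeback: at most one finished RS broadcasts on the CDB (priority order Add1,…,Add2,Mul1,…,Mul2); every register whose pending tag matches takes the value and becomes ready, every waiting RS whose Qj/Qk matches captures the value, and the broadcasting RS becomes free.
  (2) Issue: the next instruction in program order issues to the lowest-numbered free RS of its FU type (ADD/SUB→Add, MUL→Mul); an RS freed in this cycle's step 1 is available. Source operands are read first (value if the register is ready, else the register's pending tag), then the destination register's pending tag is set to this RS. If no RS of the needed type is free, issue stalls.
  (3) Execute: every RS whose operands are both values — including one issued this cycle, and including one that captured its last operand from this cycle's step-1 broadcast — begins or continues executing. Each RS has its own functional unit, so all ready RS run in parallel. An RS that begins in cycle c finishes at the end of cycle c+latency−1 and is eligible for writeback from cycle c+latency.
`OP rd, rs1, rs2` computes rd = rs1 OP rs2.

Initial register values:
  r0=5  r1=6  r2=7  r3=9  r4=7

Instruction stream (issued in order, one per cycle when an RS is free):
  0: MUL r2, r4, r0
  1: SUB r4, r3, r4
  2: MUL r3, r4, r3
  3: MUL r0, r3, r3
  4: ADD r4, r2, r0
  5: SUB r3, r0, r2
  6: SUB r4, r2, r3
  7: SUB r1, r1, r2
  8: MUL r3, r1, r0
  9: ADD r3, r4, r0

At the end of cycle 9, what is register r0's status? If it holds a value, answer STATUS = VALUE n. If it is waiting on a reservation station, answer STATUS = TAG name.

STATUS = TAG Mul1

c1: issue MUL r2<-Mul1 | r0:5,r1:6,r2:Mul1,r3:9,r4:7
c2: issue SUB r4<-Add1 | r0:5,r1:6,r2:Mul1,r3:9,r4:Add1
c3: issue MUL r3<-Mul2 | r0:5,r1:6,r2:Mul1,r3:Mul2,r4:Add1
c4: CDB Add1=2; stall | r0:5,r1:6,r2:Mul1,r3:Mul2,r4:2
c5: CDB Mul1=35; issue MUL r0<-Mul1 | r0:Mul1,r1:6,r2:35,r3:Mul2,r4:2
c6: issue ADD r4<-Add1 | r0:Mul1,r1:6,r2:35,r3:Mul2,r4:Add1
c7: issue SUB r3<-Add2 | r0:Mul1,r1:6,r2:35,r3:Add2,r4:Add1
c8: CDB Mul2=18; stall | r0:Mul1,r1:6,r2:35,r3:Add2,r4:Add1
c9: stall | r0:Mul1,r1:6,r2:35,r3:Add2,r4:Add1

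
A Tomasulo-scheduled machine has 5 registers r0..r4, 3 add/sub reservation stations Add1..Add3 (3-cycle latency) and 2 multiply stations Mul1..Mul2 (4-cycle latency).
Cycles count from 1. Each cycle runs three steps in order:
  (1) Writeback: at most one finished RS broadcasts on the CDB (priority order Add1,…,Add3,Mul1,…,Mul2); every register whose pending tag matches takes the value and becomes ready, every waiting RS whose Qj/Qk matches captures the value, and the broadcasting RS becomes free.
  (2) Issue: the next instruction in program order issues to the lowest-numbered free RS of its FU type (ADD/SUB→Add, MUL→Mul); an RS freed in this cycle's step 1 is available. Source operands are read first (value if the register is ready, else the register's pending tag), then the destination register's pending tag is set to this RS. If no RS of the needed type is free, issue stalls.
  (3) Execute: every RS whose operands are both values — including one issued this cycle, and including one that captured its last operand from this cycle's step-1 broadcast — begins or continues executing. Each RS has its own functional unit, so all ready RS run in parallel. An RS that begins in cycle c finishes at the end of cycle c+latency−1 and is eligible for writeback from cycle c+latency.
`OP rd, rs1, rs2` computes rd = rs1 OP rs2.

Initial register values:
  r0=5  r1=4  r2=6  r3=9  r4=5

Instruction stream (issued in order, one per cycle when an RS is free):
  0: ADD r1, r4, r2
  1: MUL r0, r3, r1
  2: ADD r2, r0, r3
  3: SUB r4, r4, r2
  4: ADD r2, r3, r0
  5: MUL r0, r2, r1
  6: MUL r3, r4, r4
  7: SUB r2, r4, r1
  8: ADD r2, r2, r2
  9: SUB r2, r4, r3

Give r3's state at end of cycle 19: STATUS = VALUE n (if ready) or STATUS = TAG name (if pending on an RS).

  c1: issue ADD r1<-Add1  regs: r0:5,r1:Add1,r2:6,r3:9,r4:5
  c2: issue MUL r0<-Mul1  regs: r0:Mul1,r1:Add1,r2:6,r3:9,r4:5
  c3: issue ADD r2<-Add2  regs: r0:Mul1,r1:Add1,r2:Add2,r3:9,r4:5
  c4: CDB Add1=11; issue SUB r4<-Add1  regs: r0:Mul1,r1:11,r2:Add2,r3:9,r4:Add1
  c5: issue ADD r2<-Add3  regs: r0:Mul1,r1:11,r2:Add3,r3:9,r4:Add1
  c6: issue MUL r0<-Mul2  regs: r0:Mul2,r1:11,r2:Add3,r3:9,r4:Add1
  c7: stall  regs: r0:Mul2,r1:11,r2:Add3,r3:9,r4:Add1
  c8: CDB Mul1=99; issue MUL r3<-Mul1  regs: r0:Mul2,r1:11,r2:Add3,r3:Mul1,r4:Add1
  c9: stall  regs: r0:Mul2,r1:11,r2:Add3,r3:Mul1,r4:Add1
  c10: stall  regs: r0:Mul2,r1:11,r2:Add3,r3:Mul1,r4:Add1
  c11: CDB Add2=108; issue SUB r2<-Add2  regs: r0:Mul2,r1:11,r2:Add2,r3:Mul1,r4:Add1
  c12: CDB Add3=108; issue ADD r2<-Add3  regs: r0:Mul2,r1:11,r2:Add3,r3:Mul1,r4:Add1
  c13: stall  regs: r0:Mul2,r1:11,r2:Add3,r3:Mul1,r4:Add1
  c14: CDB Add1=-103; issue SUB r2<-Add1  regs: r0:Mul2,r1:11,r2:Add1,r3:Mul1,r4:-103
  c15: -  regs: r0:Mul2,r1:11,r2:Add1,r3:Mul1,r4:-103
  c16: CDB Mul2=1188  regs: r0:1188,r1:11,r2:Add1,r3:Mul1,r4:-103
  c17: CDB Add2=-114  regs: r0:1188,r1:11,r2:Add1,r3:Mul1,r4:-103
  c18: CDB Mul1=10609  regs: r0:1188,r1:11,r2:Add1,r3:10609,r4:-103
  c19: -  regs: r0:1188,r1:11,r2:Add1,r3:10609,r4:-103

STATUS = VALUE 10609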